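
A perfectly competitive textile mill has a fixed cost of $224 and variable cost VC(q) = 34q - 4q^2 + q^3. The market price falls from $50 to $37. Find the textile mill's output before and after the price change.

Output falls from 4 to 3

AVC = 34 - 4q + q^2, minimized at q = 2 where min AVC = $30. MC = 34 - 8q + 3q^2.
At P = $50 ≥ min AVC, set P = MC on the rising branch: q = 4.
At P = $37 ≥ min AVC, set P = MC: q = 3. The firm stays open but cuts output.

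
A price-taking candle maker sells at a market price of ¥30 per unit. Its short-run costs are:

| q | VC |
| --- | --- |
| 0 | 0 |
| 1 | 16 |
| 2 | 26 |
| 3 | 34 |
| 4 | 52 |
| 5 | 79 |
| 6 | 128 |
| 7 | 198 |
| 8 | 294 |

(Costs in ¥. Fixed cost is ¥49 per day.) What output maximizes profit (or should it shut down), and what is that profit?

q = 5; profit = ¥22

Profit at each row (π = 30q − TC): q=0: -49; q=1: -35; q=2: -15; q=3: 7; q=4: 19; q=5: 22; q=6: 3; q=7: -37; q=8: -103.
Profit is maximized at q = 5. AVC there is 79/5 = ¥15.80 ≤ P, so producing beats shutting down (which would give -¥49).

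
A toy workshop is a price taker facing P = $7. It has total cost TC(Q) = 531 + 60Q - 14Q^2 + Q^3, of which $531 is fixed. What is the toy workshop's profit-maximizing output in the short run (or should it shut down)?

Variable cost is VC = 60Q - 14Q^2 + Q^3, so AVC = VC/Q = 60 - 14Q + Q^2 and MC = dTC/dQ = 60 - 28Q + 3Q^2.
The AVC parabola has its vertex at Q = 14/2 = 7, where AVC = 60 - 14·7 + 7^2 = $11.
With P < min AVC ($7 < $11), every unit sold adds to the loss.
Best response: produce nothing and absorb the $531 fixed cost.

Shut down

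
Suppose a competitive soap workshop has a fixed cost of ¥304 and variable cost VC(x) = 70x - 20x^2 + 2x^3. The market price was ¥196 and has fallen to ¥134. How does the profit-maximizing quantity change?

MC = 70 - 40x + 6x^2; the shutdown threshold is min AVC = ¥20 (at x = 5).
With P = ¥196 above the shutdown price, P = MC gives x = 9.
At P = ¥134 ≥ min AVC, set P = MC: x = 8. The firm stays open but cuts output.

Output falls from 9 to 8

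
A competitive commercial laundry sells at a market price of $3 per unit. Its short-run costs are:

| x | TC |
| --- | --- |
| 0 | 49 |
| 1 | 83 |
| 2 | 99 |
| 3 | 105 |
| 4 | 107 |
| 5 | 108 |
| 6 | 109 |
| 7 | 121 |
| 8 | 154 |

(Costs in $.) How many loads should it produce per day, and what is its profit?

x = 0 (shut down); profit = -$49

Tabulate TR − TC: x=0: -49; x=1: -80; x=2: -93; x=3: -96; x=4: -95; x=5: -93; x=6: -91; x=7: -100; x=8: -130.
Profit is highest at x = 0. Equivalently, the lowest AVC in the table is 60/6 ≈ $10 at x = 6, and P = $3 falls below it — price never covers variable cost, so the firm shuts down and loses only its fixed cost.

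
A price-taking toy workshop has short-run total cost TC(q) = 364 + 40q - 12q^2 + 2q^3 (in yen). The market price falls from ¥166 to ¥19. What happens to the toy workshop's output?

AVC = 40 - 12q + 2q^2, minimized at q = 3 where min AVC = ¥22. MC = 40 - 24q + 6q^2.
With P = ¥166 above the shutdown price, P = MC gives q = 7.
At P = ¥19 < min AVC = ¥22, price no longer covers variable cost at any output, so the firm shuts down: q = 0.

Output falls from 7 to 0 (the firm shuts down)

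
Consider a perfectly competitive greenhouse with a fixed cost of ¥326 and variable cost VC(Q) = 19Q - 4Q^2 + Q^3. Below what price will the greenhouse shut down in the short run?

¥15 per unit

The shutdown price is the minimum of AVC. VC = 19Q - 4Q^2 + Q^3, so AVC = 19 - 4Q + Q^2.
At the minimum of AVC, MC = AVC. MC = 19 - 8Q + 3Q^2; setting MC = AVC gives 2Q^2 - 4Q = 0, so Q = 2. min AVC = 15.
So the shutdown price is ¥15.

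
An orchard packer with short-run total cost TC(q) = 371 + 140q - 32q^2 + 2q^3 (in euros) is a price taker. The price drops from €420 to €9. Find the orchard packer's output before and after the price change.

MC = 140 - 64q + 6q^2; the shutdown threshold is min AVC = €12 (at q = 8).
At P = €420 ≥ min AVC, set P = MC on the rising branch: q = 14.
At P = €9 < min AVC = €12, price no longer covers variable cost at any output, so the firm shuts down: q = 0.

Output falls from 14 to 0 (the firm shuts down)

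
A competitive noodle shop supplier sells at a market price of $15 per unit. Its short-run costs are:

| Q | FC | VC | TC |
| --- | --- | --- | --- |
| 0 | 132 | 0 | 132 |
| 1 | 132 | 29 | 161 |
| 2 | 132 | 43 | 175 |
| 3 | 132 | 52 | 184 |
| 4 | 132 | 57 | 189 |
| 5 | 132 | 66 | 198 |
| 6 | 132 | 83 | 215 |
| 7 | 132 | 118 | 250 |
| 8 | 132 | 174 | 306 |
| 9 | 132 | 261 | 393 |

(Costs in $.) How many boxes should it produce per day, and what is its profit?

Q = 5; profit = -$123

Compute π = P·Q − TC at each output: Q=0: -132; Q=1: -146; Q=2: -145; Q=3: -139; Q=4: -129; Q=5: -123; Q=6: -125; Q=7: -145; Q=8: -186; Q=9: -258.
Profit is maximized at Q = 5. AVC there is 66/5 = $13.20 ≤ P, so producing beats shutting down (which would give -$132).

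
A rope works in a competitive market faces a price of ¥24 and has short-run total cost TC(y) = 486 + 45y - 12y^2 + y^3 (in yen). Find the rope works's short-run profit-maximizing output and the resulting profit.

Profit = -¥388 at y = 7

AVC = 45 - 12y + y^2 has its minimum ¥9 at y = 6; price ¥24 clears that bar, so the firm operates.
MC = 45 - 24y + 3y^2. Setting P = MC and taking the root on the rising branch gives y* = 7.
TR = 24·7 = 168. TC = 486 + 70 = 556. Profit = 168 − 556 = -¥388.
Shutting down would mean losing the fixed cost of ¥486, so operating at a loss of ¥388 is better by ¥98.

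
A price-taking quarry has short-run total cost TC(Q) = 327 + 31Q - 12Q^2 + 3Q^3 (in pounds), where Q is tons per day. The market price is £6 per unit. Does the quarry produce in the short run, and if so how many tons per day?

Shut down

Variable cost is VC = 31Q - 12Q^2 + 3Q^3, so AVC = VC/Q = 31 - 12Q + 3Q^2 and MC = dTC/dQ = 31 - 24Q + 9Q^2.
AVC hits its minimum where MC = AVC, at Q = 2, giving min AVC = 31 - 12·2 + 3·2^2 = £19.
With P < min AVC (£6 < £19), every unit sold adds to the loss.
Shutting down limits the loss to fixed cost, £327.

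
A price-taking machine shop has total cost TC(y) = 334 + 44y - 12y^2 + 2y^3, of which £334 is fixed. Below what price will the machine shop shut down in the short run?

£26 per unit

The firm shuts down when price falls below the minimum of average variable cost. AVC = VC/y = 44 - 12y + 2y^2.
At the minimum of AVC, MC = AVC. MC = 44 - 24y + 6y^2; setting MC = AVC gives 4y^2 - 12y = 0, so y = 3. min AVC = 26.
The firm shuts down for any P below £26.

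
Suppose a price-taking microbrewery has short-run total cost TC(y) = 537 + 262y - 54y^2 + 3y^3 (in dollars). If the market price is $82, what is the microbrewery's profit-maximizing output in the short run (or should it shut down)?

Produce at y = 10

Strip out fixed cost: VC = 262y - 54y^2 + 3y^3. Then AVC = 262 - 54y + 3y^2 and MC = 262 - 108y + 9y^2.
AVC hits its minimum where MC = AVC, at y = 9, giving min AVC = 262 - 54·9 + 3·9^2 = $19.
P = $82 exceeds min AVC = $19, so the firm stays open.
Set P = MC: 82 = 262 - 108y + 9y^2 → 180 - 108y + 9y^2 = 0. The roots are y = 2 and y = 10; the profit-maximizing output is on the rising part of MC, so y* = 10.
Check: AVC at y = 10 is $22 ≤ P, so revenue covers variable cost.
Profit = P·y − TC = 82·10 − 757 = $63.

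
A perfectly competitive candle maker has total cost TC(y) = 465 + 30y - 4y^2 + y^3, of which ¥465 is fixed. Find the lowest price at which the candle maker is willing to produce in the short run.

The firm shuts down when price falls below the minimum of average variable cost. AVC = VC/y = 30 - 4y + y^2.
dAVC/dy = -4 + 2y = 0 gives y = 2. min AVC = 30 - 4·2 + 2^2 = 26.
The firm shuts down for any P below ¥26.

¥26 per unit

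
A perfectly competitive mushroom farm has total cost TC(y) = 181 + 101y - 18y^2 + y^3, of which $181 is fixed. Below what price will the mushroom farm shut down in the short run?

$20 per unit

Short-run supply begins at min AVC. From VC = 101y - 18y^2 + y^3, AVC = 101 - 18y + y^2.
dAVC/dy = -18 + 2y = 0 gives y = 9. min AVC = 101 - 18·9 + 9^2 = 20.
For P < $20 the firm produces nothing.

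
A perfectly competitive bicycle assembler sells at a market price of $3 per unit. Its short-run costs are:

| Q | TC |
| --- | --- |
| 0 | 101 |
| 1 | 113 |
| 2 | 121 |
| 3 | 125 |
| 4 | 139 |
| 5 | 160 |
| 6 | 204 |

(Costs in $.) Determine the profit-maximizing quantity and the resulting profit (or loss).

Q = 0 (shut down); profit = -$101

Tabulate TR − TC: Q=0: -101; Q=1: -110; Q=2: -115; Q=3: -116; Q=4: -127; Q=5: -145; Q=6: -186.
Profit is highest at Q = 0. Equivalently, the lowest AVC in the table is 24/3 ≈ $8 at Q = 3, and P = $3 falls below it — price never covers variable cost, so the firm shuts down and loses only its fixed cost.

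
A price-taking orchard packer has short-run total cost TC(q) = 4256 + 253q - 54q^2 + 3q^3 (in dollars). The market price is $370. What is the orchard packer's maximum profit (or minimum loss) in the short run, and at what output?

Profit = -$200 at q = 13

AVC = 253 - 54q + 3q^2; min AVC = $10 at q = 9. Since P = $370 ≥ min AVC, the firm produces.
With MC = 253 - 108q + 9q^2, P = MC on the upward-sloping part at q* = 13.
TR = 370·13 = 4810. TC = 4256 + 754 = 5010. Profit = 4810 − 5010 = -$200.
That loss of $200 beats the $4256 the firm would lose by shutting down; producing recovers $4056 of fixed cost.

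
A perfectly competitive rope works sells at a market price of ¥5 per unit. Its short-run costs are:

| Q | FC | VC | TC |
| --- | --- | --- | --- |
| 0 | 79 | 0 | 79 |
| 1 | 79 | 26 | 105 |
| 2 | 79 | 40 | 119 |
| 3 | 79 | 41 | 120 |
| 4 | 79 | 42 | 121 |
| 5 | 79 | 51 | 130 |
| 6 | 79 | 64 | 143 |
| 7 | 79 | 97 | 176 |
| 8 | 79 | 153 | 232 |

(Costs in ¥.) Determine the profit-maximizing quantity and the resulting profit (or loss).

Tabulate TR − TC: Q=0: -79; Q=1: -100; Q=2: -109; Q=3: -105; Q=4: -101; Q=5: -105; Q=6: -113; Q=7: -141; Q=8: -192.
Profit is highest at Q = 0. Equivalently, the lowest AVC in the table is 51/5 ≈ ¥10.20 at Q = 5, and P = ¥5 falls below it — price never covers variable cost, so the firm shuts down and loses only its fixed cost.

Q = 0 (shut down); profit = -¥79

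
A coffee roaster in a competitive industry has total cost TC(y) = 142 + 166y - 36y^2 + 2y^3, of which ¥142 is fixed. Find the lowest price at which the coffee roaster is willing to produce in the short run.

The shutdown price is the minimum of AVC. VC = 166y - 36y^2 + 2y^3, so AVC = 166 - 36y + 2y^2.
At the minimum of AVC, MC = AVC. MC = 166 - 72y + 6y^2; setting MC = AVC gives 4y^2 - 36y = 0, so y = 9. min AVC = 4.
The firm shuts down for any P below ¥4.

¥4 per unit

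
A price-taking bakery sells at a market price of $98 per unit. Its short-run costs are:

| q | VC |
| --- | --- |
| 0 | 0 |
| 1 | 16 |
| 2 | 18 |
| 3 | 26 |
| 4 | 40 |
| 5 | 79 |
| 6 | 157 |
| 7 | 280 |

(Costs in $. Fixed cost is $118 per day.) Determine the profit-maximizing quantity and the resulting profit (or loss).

Compute π = P·q − TC at each output: q=0: -118; q=1: -36; q=2: 60; q=3: 150; q=4: 234; q=5: 293; q=6: 313; q=7: 288.
Profit is maximized at q = 6. AVC there is 157/6 = $26.17 ≤ P, so producing beats shutting down (which would give -$118).

q = 6; profit = $313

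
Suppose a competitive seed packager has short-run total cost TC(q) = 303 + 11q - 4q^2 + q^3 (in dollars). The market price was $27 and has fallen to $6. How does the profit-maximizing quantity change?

MC = 11 - 8q + 3q^2; the shutdown threshold is min AVC = $7 (at q = 2).
With P = $27 above the shutdown price, P = MC gives q = 4.
At P = $6 < min AVC = $7, price no longer covers variable cost at any output, so the firm shuts down: q = 0.

Output falls from 4 to 0 (the firm shuts down)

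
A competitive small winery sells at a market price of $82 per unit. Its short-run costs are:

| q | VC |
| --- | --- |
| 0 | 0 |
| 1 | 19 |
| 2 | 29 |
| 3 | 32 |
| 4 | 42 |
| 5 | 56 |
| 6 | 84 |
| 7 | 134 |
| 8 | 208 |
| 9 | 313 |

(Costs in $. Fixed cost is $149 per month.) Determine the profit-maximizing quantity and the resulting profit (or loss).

q = 8; profit = $299

Tabulate TR − TC: q=0: -149; q=1: -86; q=2: -14; q=3: 65; q=4: 137; q=5: 205; q=6: 259; q=7: 291; q=8: 299; q=9: 276.
Profit is maximized at q = 8. AVC there is 208/8 = $26 ≤ P, so producing beats shutting down (which would give -$149).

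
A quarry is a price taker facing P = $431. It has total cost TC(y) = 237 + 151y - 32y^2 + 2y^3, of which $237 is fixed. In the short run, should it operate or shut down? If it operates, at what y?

Produce at y = 14

From TC, MC = TC'(y) = 151 - 64y + 6y^2 and AVC = VC/y = 151 - 32y + 2y^2.
AVC is minimized where dAVC/dy = -32 + 4y = 0, at y = 8; min AVC = 151 - 32·8 + 2·8^2 = $23.
P = $431 exceeds min AVC = $23, so the firm stays open.
Solving P = MC: -280 - 64y + 6y^2 = 0 ⇒ y = -10/3 or 14. On the upward-sloping branch, y* = 14.
Check: AVC at y = 14 is $95 ≤ P, so revenue covers variable cost.
Profit = P·y − TC = 431·14 − 1567 = $4467.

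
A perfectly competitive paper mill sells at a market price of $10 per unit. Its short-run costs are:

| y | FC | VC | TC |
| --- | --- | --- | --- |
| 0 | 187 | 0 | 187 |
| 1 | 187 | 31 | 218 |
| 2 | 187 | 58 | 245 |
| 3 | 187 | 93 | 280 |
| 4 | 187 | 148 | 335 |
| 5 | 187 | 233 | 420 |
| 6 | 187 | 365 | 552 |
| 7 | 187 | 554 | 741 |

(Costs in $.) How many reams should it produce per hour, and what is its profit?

Profit at each row (π = 10y − TC): y=0: -187; y=1: -208; y=2: -225; y=3: -250; y=4: -295; y=5: -370; y=6: -492; y=7: -671.
Profit is highest at y = 0. Equivalently, the lowest AVC in the table is 58/2 ≈ $29 at y = 2, and P = $10 falls below it — price never covers variable cost, so the firm shuts down and loses only its fixed cost.

y = 0 (shut down); profit = -$187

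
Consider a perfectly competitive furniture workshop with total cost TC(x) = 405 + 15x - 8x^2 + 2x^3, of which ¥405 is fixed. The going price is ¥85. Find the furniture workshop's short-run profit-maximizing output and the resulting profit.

AVC = 15 - 8x + 2x^2 has its minimum ¥7 at x = 2; price ¥85 clears that bar, so the firm operates.
MC = 15 - 16x + 6x^2. Setting P = MC and taking the root on the rising branch gives x* = 5.
TR = 85·5 = 425. TC = 405 + 125 = 530. Profit = 425 − 530 = -¥105.
Shutting down would mean losing the fixed cost of ¥405, so operating at a loss of ¥105 is better by ¥300.

Profit = -¥105 at x = 5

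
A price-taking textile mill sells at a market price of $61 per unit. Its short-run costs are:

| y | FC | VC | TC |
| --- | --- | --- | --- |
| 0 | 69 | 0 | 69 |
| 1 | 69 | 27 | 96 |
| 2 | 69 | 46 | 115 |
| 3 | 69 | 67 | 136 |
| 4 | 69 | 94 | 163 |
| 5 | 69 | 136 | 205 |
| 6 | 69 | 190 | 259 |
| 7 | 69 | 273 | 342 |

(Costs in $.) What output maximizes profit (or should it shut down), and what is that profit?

y = 6; profit = $107

Tabulate TR − TC: y=0: -69; y=1: -35; y=2: 7; y=3: 47; y=4: 81; y=5: 100; y=6: 107; y=7: 85.
Profit is maximized at y = 6. AVC there is 190/6 = $31.67 ≤ P, so producing beats shutting down (which would give -$69).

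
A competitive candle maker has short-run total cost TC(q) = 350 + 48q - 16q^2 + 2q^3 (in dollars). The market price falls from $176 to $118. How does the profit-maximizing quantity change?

AVC = 48 - 16q + 2q^2, minimized at q = 4 where min AVC = $16. MC = 48 - 32q + 6q^2.
At P = $176 ≥ min AVC, set P = MC on the rising branch: q = 8.
At P = $118 ≥ min AVC, set P = MC: q = 7. The firm stays open but cuts output.

Output falls from 8 to 7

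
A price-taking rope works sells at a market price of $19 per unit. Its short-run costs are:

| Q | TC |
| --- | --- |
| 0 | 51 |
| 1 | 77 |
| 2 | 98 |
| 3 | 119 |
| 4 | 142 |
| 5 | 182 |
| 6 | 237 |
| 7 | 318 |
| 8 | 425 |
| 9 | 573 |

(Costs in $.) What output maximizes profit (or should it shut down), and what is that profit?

Q = 0 (shut down); profit = -$51

Tabulate TR − TC: Q=0: -51; Q=1: -58; Q=2: -60; Q=3: -62; Q=4: -66; Q=5: -87; Q=6: -123; Q=7: -185; Q=8: -273; Q=9: -402.
Profit is highest at Q = 0. Equivalently, the lowest AVC in the table is 68/3 ≈ $22.67 at Q = 3, and P = $19 falls below it — price never covers variable cost, so the firm shuts down and loses only its fixed cost.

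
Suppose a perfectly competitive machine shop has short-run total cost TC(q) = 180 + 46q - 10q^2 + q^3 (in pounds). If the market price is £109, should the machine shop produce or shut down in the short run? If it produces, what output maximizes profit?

Produce at q = 9

From TC, MC = TC'(q) = 46 - 20q + 3q^2 and AVC = VC/q = 46 - 10q + q^2.
AVC hits its minimum where MC = AVC, at q = 5, giving min AVC = 46 - 10·5 + 5^2 = £21.
Since P = £109 ≥ min AVC = £21, price covers variable cost and the firm should produce.
P = MC gives -63 - 20q + 3q^2 = 0, with roots -7/3 and 9. Take the larger (rising MC): q* = 9.
Check: AVC at q = 9 is £37 ≤ P, so revenue covers variable cost.
Profit = P·q − TC = 109·9 − 513 = £468.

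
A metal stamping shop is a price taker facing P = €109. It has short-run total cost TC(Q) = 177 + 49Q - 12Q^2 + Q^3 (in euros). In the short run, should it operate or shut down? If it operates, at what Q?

Strip out fixed cost: VC = 49Q - 12Q^2 + Q^3. Then AVC = 49 - 12Q + Q^2 and MC = 49 - 24Q + 3Q^2.
AVC hits its minimum where MC = AVC, at Q = 6, giving min AVC = 49 - 12·6 + 6^2 = €13.
Because €109 ≥ €13, revenue can cover variable cost; the firm operates.
Set P = MC: 109 = 49 - 24Q + 3Q^2 → -60 - 24Q + 3Q^2 = 0. The roots are Q = -2 and Q = 10; the profit-maximizing output is on the rising part of MC, so Q* = 10.
Check: AVC at Q = 10 is €29 ≤ P, so revenue covers variable cost.
Profit = P·Q − TC = 109·10 − 467 = €623.

Produce at Q = 10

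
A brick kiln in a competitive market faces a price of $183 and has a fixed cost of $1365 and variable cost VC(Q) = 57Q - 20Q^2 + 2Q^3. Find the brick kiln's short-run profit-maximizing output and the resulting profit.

Profit = -$69 at Q = 9

AVC = 57 - 20Q + 2Q^2; min AVC = $7 at Q = 5. Since P = $183 ≥ min AVC, the firm produces.
MC = 57 - 40Q + 6Q^2. Setting P = MC and taking the root on the rising branch gives Q* = 9.
TR = 183·9 = 1647. TC = 1365 + 351 = 1716. Profit = 1647 − 1716 = -$69.
Shutting down would mean losing the fixed cost of $1365, so operating at a loss of $69 is better by $1296.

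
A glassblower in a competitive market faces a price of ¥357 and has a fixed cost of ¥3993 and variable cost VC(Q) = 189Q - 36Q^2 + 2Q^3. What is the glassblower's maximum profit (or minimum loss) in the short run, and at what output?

Profit = -¥73 at Q = 14

AVC = 189 - 36Q + 2Q^2; min AVC = ¥27 at Q = 9. Since P = ¥357 ≥ min AVC, the firm produces.
MC = 189 - 72Q + 6Q^2. Setting P = MC and taking the root on the rising branch gives Q* = 14.
TR = 357·14 = 4998. TC = 3993 + 1078 = 5071. Profit = 4998 − 5071 = -¥73.
That loss of ¥73 beats the ¥3993 the firm would lose by shutting down; producing recovers ¥3920 of fixed cost.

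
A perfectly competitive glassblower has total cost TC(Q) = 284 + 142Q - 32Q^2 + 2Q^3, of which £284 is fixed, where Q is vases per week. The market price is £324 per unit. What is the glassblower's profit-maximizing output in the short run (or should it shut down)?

Produce at Q = 13

Strip out fixed cost: VC = 142Q - 32Q^2 + 2Q^3. Then AVC = 142 - 32Q + 2Q^2 and MC = 142 - 64Q + 6Q^2.
AVC is minimized where dAVC/dQ = -32 + 4Q = 0, at Q = 8; min AVC = 142 - 32·8 + 2·8^2 = £14.
P = £324 exceeds min AVC = £14, so the firm stays open.
Solving P = MC: -182 - 64Q + 6Q^2 = 0 ⇒ Q = -7/3 or 13. On the upward-sloping branch, Q* = 13.
Check: AVC at Q = 13 is £64 ≤ P, so revenue covers variable cost.
Profit = P·Q − TC = 324·13 − 1116 = £3096.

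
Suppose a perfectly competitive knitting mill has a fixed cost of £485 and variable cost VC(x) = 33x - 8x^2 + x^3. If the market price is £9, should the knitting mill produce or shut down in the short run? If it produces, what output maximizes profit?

Variable cost is VC = 33x - 8x^2 + x^3, so AVC = VC/x = 33 - 8x + x^2 and MC = dTC/dx = 33 - 16x + 3x^2.
The AVC parabola has its vertex at x = 8/2 = 4, where AVC = 33 - 8·4 + 4^2 = £17.
P = £9 lies below min AVC = £17; no output level covers variable cost.
The firm minimizes its loss by shutting down and losing only its fixed cost of £485.

Shut down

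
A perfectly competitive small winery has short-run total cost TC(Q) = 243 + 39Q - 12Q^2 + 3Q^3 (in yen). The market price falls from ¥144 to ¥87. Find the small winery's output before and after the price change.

AVC = 39 - 12Q + 3Q^2, minimized at Q = 2 where min AVC = ¥27. MC = 39 - 24Q + 9Q^2.
With P = ¥144 above the shutdown price, P = MC gives Q = 5.
At P = ¥87 ≥ min AVC, set P = MC: Q = 4. The firm stays open but cuts output.

Output falls from 5 to 4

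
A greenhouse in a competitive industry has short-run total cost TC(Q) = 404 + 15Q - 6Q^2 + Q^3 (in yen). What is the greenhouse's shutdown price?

¥6 per unit

Short-run supply begins at min AVC. From VC = 15Q - 6Q^2 + Q^3, AVC = 15 - 6Q + Q^2.
At the minimum of AVC, MC = AVC. MC = 15 - 12Q + 3Q^2; setting MC = AVC gives 2Q^2 - 6Q = 0, so Q = 3. min AVC = 6.
So the shutdown price is ¥6.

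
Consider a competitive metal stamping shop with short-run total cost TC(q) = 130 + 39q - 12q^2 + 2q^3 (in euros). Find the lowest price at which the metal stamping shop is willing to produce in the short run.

€21 per unit

Short-run supply begins at min AVC. From VC = 39q - 12q^2 + 2q^3, AVC = 39 - 12q + 2q^2.
dAVC/dq = -12 + 4q = 0 gives q = 3. min AVC = 39 - 12·3 + 2·3^2 = 21.
For P < €21 the firm produces nothing.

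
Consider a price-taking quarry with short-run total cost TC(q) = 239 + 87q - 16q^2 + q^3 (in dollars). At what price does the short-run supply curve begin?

$23 per unit

Short-run supply begins at min AVC. From VC = 87q - 16q^2 + q^3, AVC = 87 - 16q + q^2.
dAVC/dq = -16 + 2q = 0 gives q = 8. min AVC = 87 - 16·8 + 8^2 = 23.
For P < $23 the firm produces nothing.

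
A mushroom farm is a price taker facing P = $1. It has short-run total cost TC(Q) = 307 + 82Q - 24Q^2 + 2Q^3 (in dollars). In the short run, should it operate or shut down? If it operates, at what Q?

Variable cost is VC = 82Q - 24Q^2 + 2Q^3, so AVC = VC/Q = 82 - 24Q + 2Q^2 and MC = dTC/dQ = 82 - 48Q + 6Q^2.
AVC is minimized where dAVC/dQ = -24 + 4Q = 0, at Q = 6; min AVC = 82 - 24·6 + 2·6^2 = $10.
P = $1 lies below min AVC = $10; no output level covers variable cost.
The firm minimizes its loss by shutting down and losing only its fixed cost of $307.

Shut down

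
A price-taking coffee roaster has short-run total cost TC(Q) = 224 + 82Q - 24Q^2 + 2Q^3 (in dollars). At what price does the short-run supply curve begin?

The shutdown price is the minimum of AVC. VC = 82Q - 24Q^2 + 2Q^3, so AVC = 82 - 24Q + 2Q^2.
dAVC/dQ = -24 + 4Q = 0 gives Q = 6. min AVC = 82 - 24·6 + 2·6^2 = 10.
The firm shuts down for any P below $10.

$10 per unit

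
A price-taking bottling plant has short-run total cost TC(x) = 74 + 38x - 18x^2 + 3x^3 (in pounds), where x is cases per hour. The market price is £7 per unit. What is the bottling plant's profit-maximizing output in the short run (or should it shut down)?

Strip out fixed cost: VC = 38x - 18x^2 + 3x^3. Then AVC = 38 - 18x + 3x^2 and MC = 38 - 36x + 9x^2.
AVC is minimized where dAVC/dx = -18 + 6x = 0, at x = 3; min AVC = 38 - 18·3 + 3·3^2 = £11.
P = £7 lies below min AVC = £11; no output level covers variable cost.
The firm minimizes its loss by shutting down and losing only its fixed cost of £74.

Shut down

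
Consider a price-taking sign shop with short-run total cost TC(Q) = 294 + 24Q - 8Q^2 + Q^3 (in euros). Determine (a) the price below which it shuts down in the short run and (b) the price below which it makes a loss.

Shutdown price = €8; break-even price = €59

AVC = 24 - 8Q + Q^2; minimized at Q = 4, giving min AVC = €8. That is the shutdown price.
ATC = 294/Q + 24 - 8Q + Q^2. Setting dATC/dQ = −294/Q^2 − 8 + 2Q = 0 gives Q = 7 (since 2·7^3 − 8·7^2 = 294).
min ATC = 294/7 + 24 − 8·7 + 7^2 = €59. That is the break-even price.
For €8 ≤ P < €59 the firm produces at a loss; below €8 it shuts down.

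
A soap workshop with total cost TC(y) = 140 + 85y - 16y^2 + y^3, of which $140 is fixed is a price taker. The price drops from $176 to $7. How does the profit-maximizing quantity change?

Output falls from 13 to 0 (the firm shuts down)

AVC = 85 - 16y + y^2, minimized at y = 8 where min AVC = $21. MC = 85 - 32y + 3y^2.
At P = $176 ≥ min AVC, set P = MC on the rising branch: y = 13.
At P = $7 < min AVC = $21, price no longer covers variable cost at any output, so the firm shuts down: y = 0.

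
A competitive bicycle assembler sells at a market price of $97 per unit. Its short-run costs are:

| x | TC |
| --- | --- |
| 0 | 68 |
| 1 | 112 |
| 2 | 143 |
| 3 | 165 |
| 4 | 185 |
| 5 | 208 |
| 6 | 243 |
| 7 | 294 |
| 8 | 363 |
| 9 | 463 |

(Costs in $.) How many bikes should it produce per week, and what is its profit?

x = 8; profit = $413

Compute π = P·x − TC at each output: x=0: -68; x=1: -15; x=2: 51; x=3: 126; x=4: 203; x=5: 277; x=6: 339; x=7: 385; x=8: 413; x=9: 410.
Profit is maximized at x = 8. AVC there is 295/8 = $36.88 ≤ P, so producing beats shutting down (which would give -$68).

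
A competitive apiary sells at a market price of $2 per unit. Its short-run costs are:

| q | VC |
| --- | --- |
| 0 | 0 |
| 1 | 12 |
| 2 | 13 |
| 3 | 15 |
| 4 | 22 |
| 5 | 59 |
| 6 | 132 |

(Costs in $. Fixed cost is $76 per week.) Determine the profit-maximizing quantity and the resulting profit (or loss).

Compute π = P·q − TC at each output: q=0: -76; q=1: -86; q=2: -85; q=3: -85; q=4: -90; q=5: -125; q=6: -196.
Profit is highest at q = 0. Equivalently, the lowest AVC in the table is 15/3 ≈ $5 at q = 3, and P = $2 falls below it — price never covers variable cost, so the firm shuts down and loses only its fixed cost.

q = 0 (shut down); profit = -$76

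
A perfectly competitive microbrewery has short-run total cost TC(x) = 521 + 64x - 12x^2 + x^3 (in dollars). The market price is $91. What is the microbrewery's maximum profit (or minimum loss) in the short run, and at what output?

Profit = -$35 at x = 9

AVC = 64 - 12x + x^2 has its minimum $28 at x = 6; price $91 clears that bar, so the firm operates.
MC = 64 - 24x + 3x^2. Setting P = MC and taking the root on the rising branch gives x* = 9.
TR = 91·9 = 819. TC = 521 + 333 = 854. Profit = 819 − 854 = -$35.
By producing, the firm covers all variable cost plus $486 of fixed cost; shutting down would lose the full $521.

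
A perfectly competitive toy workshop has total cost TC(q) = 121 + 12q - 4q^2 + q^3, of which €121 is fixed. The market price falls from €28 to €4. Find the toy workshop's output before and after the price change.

Output falls from 4 to 0 (the firm shuts down)

MC = 12 - 8q + 3q^2; the shutdown threshold is min AVC = €8 (at q = 2).
With P = €28 above the shutdown price, P = MC gives q = 4.
At P = €4 < min AVC = €8, price no longer covers variable cost at any output, so the firm shuts down: q = 0.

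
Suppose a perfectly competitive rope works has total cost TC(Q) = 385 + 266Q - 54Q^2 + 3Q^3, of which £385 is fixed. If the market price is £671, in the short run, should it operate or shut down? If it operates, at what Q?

Produce at Q = 15

Variable cost is VC = 266Q - 54Q^2 + 3Q^3, so AVC = VC/Q = 266 - 54Q + 3Q^2 and MC = dTC/dQ = 266 - 108Q + 9Q^2.
AVC hits its minimum where MC = AVC, at Q = 9, giving min AVC = 266 - 54·9 + 3·9^2 = £23.
P = £671 exceeds min AVC = £23, so the firm stays open.
Set P = MC: 671 = 266 - 108Q + 9Q^2 → -405 - 108Q + 9Q^2 = 0. The roots are Q = -3 and Q = 15; the profit-maximizing output is on the rising part of MC, so Q* = 15.
Check: AVC at Q = 15 is £131 ≤ P, so revenue covers variable cost.
Profit = P·Q − TC = 671·15 − 2350 = £7715.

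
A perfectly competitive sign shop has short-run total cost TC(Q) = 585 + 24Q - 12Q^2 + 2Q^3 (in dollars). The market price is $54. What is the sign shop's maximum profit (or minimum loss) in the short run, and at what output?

Profit = -$385 at Q = 5

AVC = 24 - 12Q + 2Q^2 has its minimum $6 at Q = 3; price $54 clears that bar, so the firm operates.
With MC = 24 - 24Q + 6Q^2, P = MC on the upward-sloping part at Q* = 5.
TR = 54·5 = 270. TC = 585 + 70 = 655. Profit = 270 − 655 = -$385.
Shutting down would mean losing the fixed cost of $585, so operating at a loss of $385 is better by $200.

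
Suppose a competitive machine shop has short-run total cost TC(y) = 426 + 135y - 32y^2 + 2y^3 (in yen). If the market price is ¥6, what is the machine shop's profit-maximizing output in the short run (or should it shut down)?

Shut down

From TC, MC = TC'(y) = 135 - 64y + 6y^2 and AVC = VC/y = 135 - 32y + 2y^2.
AVC hits its minimum where MC = AVC, at y = 8, giving min AVC = 135 - 32·8 + 2·8^2 = ¥7.
Since P = ¥6 < min AVC = ¥7, price fails to cover variable cost at any output.
Shutting down limits the loss to fixed cost, ¥426.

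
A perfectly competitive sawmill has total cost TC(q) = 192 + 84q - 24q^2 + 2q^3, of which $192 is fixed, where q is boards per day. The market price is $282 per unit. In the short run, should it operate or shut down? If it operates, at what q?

From TC, MC = TC'(q) = 84 - 48q + 6q^2 and AVC = VC/q = 84 - 24q + 2q^2.
The AVC parabola has its vertex at q = 24/4 = 6, where AVC = 84 - 24·6 + 2·6^2 = $12.
P = $282 exceeds min AVC = $12, so the firm stays open.
P = MC gives -198 - 48q + 6q^2 = 0, with roots -3 and 11. Take the larger (rising MC): q* = 11.
Check: AVC at q = 11 is $62 ≤ P, so revenue covers variable cost.
Profit = P·q − TC = 282·11 − 874 = $2228.

Produce at q = 11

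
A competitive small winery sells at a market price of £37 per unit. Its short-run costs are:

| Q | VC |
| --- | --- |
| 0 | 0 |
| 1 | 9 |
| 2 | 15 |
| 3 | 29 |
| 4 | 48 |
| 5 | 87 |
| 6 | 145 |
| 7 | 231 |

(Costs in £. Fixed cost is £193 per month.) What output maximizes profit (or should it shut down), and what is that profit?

Q = 4; profit = -£93

Tabulate TR − TC: Q=0: -193; Q=1: -165; Q=2: -134; Q=3: -111; Q=4: -93; Q=5: -95; Q=6: -116; Q=7: -165.
Profit is maximized at Q = 4. AVC there is 48/4 = £12 ≤ P, so producing beats shutting down (which would give -£193).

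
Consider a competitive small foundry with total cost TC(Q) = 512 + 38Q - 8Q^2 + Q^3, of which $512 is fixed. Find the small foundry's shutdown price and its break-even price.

Shutdown price = $22; break-even price = $102

AVC = 38 - 8Q + Q^2; minimized at Q = 4, giving min AVC = $22. That is the shutdown price.
ATC = 512/Q + 38 - 8Q + Q^2. Setting dATC/dQ = −512/Q^2 − 8 + 2Q = 0 gives Q = 8 (since 2·8^3 − 8·8^2 = 512).
min ATC = 512/8 + 38 − 8·8 + 8^2 = $102. That is the break-even price.
For $22 ≤ P < $102 the firm produces at a loss; below $22 it shuts down.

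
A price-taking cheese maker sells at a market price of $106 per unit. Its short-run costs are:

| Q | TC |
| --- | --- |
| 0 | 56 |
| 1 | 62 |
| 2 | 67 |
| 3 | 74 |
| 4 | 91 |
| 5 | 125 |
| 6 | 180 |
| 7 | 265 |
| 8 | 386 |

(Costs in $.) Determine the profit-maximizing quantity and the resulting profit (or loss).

Q = 7; profit = $477

Tabulate TR − TC: Q=0: -56; Q=1: 44; Q=2: 145; Q=3: 244; Q=4: 333; Q=5: 405; Q=6: 456; Q=7: 477; Q=8: 462.
Profit is maximized at Q = 7. AVC there is 209/7 = $29.86 ≤ P, so producing beats shutting down (which would give -$56).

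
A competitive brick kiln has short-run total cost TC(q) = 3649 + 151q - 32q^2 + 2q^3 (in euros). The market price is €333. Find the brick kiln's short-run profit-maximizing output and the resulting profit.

AVC = 151 - 32q + 2q^2; min AVC = €23 at q = 8. Since P = €333 ≥ min AVC, the firm produces.
With MC = 151 - 64q + 6q^2, P = MC on the upward-sloping part at q* = 13.
TR = 333·13 = 4329. TC = 3649 + 949 = 4598. Profit = 4329 − 4598 = -€269.
That loss of €269 beats the €3649 the firm would lose by shutting down; producing recovers €3380 of fixed cost.

Profit = -€269 at q = 13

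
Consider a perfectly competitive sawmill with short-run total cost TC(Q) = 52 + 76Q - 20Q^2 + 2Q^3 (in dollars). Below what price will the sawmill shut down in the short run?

$26 per unit

The firm shuts down when price falls below the minimum of average variable cost. AVC = VC/Q = 76 - 20Q + 2Q^2.
dAVC/dQ = -20 + 4Q = 0 gives Q = 5. min AVC = 76 - 20·5 + 2·5^2 = 26.
So the shutdown price is $26.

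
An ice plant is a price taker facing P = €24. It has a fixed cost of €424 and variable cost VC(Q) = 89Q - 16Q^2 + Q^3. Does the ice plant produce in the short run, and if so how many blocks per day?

Variable cost is VC = 89Q - 16Q^2 + Q^3, so AVC = VC/Q = 89 - 16Q + Q^2 and MC = dTC/dQ = 89 - 32Q + 3Q^2.
AVC is minimized where dAVC/dQ = -16 + 2Q = 0, at Q = 8; min AVC = 89 - 16·8 + 8^2 = €25.
With P < min AVC (€24 < €25), every unit sold adds to the loss.
The firm minimizes its loss by shutting down and losing only its fixed cost of €424.

Shut down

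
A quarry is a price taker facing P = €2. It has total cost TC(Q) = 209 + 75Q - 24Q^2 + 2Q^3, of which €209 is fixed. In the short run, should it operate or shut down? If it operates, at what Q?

From TC, MC = TC'(Q) = 75 - 48Q + 6Q^2 and AVC = VC/Q = 75 - 24Q + 2Q^2.
AVC is minimized where dAVC/dQ = -24 + 4Q = 0, at Q = 6; min AVC = 75 - 24·6 + 2·6^2 = €3.
P = €2 lies below min AVC = €3; no output level covers variable cost.
Best response: produce nothing and absorb the €209 fixed cost.

Shut down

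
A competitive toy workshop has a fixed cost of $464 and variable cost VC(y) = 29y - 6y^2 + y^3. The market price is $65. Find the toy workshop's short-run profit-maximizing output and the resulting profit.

AVC = 29 - 6y + y^2 has its minimum $20 at y = 3; price $65 clears that bar, so the firm operates.
With MC = 29 - 12y + 3y^2, P = MC on the upward-sloping part at y* = 6.
TR = 65·6 = 390. TC = 464 + 174 = 638. Profit = 390 − 638 = -$248.
Shutting down would mean losing the fixed cost of $464, so operating at a loss of $248 is better by $216.

Profit = -$248 at y = 6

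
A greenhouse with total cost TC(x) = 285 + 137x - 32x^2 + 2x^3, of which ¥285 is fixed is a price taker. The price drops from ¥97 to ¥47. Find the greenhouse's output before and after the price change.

Output falls from 10 to 9

AVC = 137 - 32x + 2x^2, minimized at x = 8 where min AVC = ¥9. MC = 137 - 64x + 6x^2.
With P = ¥97 above the shutdown price, P = MC gives x = 10.
At P = ¥47 ≥ min AVC, set P = MC: x = 9. The firm stays open but cuts output.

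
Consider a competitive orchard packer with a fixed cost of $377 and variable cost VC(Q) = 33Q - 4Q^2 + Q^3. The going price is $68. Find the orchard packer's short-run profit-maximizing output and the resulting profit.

AVC = 33 - 4Q + Q^2 has its minimum $29 at Q = 2; price $68 clears that bar, so the firm operates.
MC = 33 - 8Q + 3Q^2. Setting P = MC and taking the root on the rising branch gives Q* = 5.
TR = 68·5 = 340. TC = 377 + 190 = 567. Profit = 340 − 567 = -$227.
That loss of $227 beats the $377 the firm would lose by shutting down; producing recovers $150 of fixed cost.

Profit = -$227 at Q = 5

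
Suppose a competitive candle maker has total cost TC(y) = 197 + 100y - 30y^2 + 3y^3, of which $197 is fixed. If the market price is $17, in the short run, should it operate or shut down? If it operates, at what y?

Shut down

Variable cost is VC = 100y - 30y^2 + 3y^3, so AVC = VC/y = 100 - 30y + 3y^2 and MC = dTC/dy = 100 - 60y + 9y^2.
AVC is minimized where dAVC/dy = -30 + 6y = 0, at y = 5; min AVC = 100 - 30·5 + 3·5^2 = $25.
P = $17 lies below min AVC = $25; no output level covers variable cost.
Shutting down limits the loss to fixed cost, $197.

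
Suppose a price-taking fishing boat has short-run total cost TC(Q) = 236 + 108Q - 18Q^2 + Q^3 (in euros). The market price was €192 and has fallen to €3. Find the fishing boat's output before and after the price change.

MC = 108 - 36Q + 3Q^2; the shutdown threshold is min AVC = €27 (at Q = 9).
At P = €192 ≥ min AVC, set P = MC on the rising branch: Q = 14.
At P = €3 < min AVC = €27, price no longer covers variable cost at any output, so the firm shuts down: Q = 0.

Output falls from 14 to 0 (the firm shuts down)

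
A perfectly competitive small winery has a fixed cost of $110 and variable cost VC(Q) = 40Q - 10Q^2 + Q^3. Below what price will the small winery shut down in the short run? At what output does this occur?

Short-run supply begins at min AVC. From VC = 40Q - 10Q^2 + Q^3, AVC = 40 - 10Q + Q^2.
dAVC/dQ = -10 + 2Q = 0 gives Q = 5. min AVC = 40 - 10·5 + 5^2 = 15.
So the shutdown price is $15.

$15 per unit, at Q = 5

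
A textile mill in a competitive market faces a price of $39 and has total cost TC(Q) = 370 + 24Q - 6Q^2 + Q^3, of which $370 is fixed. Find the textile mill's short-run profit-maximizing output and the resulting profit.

Profit = -$270 at Q = 5

AVC = 24 - 6Q + Q^2; min AVC = $15 at Q = 3. Since P = $39 ≥ min AVC, the firm produces.
With MC = 24 - 12Q + 3Q^2, P = MC on the upward-sloping part at Q* = 5.
TR = 39·5 = 195. TC = 370 + 95 = 465. Profit = 195 − 465 = -$270.
By producing, the firm covers all variable cost plus $100 of fixed cost; shutting down would lose the full $370.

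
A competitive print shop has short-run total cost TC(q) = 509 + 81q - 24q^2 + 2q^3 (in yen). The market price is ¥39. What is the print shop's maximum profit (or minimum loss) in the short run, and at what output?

AVC = 81 - 24q + 2q^2 has its minimum ¥9 at q = 6; price ¥39 clears that bar, so the firm operates.
With MC = 81 - 48q + 6q^2, P = MC on the upward-sloping part at q* = 7.
TR = 39·7 = 273. TC = 509 + 77 = 586. Profit = 273 − 586 = -¥313.
Shutting down would mean losing the fixed cost of ¥509, so operating at a loss of ¥313 is better by ¥196.

Profit = -¥313 at q = 7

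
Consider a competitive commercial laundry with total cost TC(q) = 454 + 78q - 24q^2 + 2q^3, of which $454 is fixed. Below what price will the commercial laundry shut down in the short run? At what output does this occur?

The shutdown price is the minimum of AVC. VC = 78q - 24q^2 + 2q^3, so AVC = 78 - 24q + 2q^2.
dAVC/dq = -24 + 4q = 0 gives q = 6. min AVC = 78 - 24·6 + 2·6^2 = 6.
So the shutdown price is $6.

$6 per unit, at q = 6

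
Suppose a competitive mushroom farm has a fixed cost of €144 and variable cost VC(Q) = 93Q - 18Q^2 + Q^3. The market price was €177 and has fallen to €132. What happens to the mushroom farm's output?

Output falls from 14 to 13

AVC = 93 - 18Q + Q^2, minimized at Q = 9 where min AVC = €12. MC = 93 - 36Q + 3Q^2.
At P = €177 ≥ min AVC, set P = MC on the rising branch: Q = 14.
At P = €132 ≥ min AVC, set P = MC: Q = 13. The firm stays open but cuts output.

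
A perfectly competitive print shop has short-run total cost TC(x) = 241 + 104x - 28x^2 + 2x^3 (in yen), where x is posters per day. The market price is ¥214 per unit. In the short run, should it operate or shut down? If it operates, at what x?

Strip out fixed cost: VC = 104x - 28x^2 + 2x^3. Then AVC = 104 - 28x + 2x^2 and MC = 104 - 56x + 6x^2.
AVC hits its minimum where MC = AVC, at x = 7, giving min AVC = 104 - 28·7 + 2·7^2 = ¥6.
P = ¥214 exceeds min AVC = ¥6, so the firm stays open.
P = MC gives -110 - 56x + 6x^2 = 0, with roots -5/3 and 11. Take the larger (rising MC): x* = 11.
Check: AVC at x = 11 is ¥38 ≤ P, so revenue covers variable cost.
Profit = P·x − TC = 214·11 − 659 = ¥1695.

Produce at x = 11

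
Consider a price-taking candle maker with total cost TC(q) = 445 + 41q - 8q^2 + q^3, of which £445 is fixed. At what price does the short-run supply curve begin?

£25 per unit

The firm shuts down when price falls below the minimum of average variable cost. AVC = VC/q = 41 - 8q + q^2.
dAVC/dq = -8 + 2q = 0 gives q = 4. min AVC = 41 - 8·4 + 4^2 = 25.
For P < £25 the firm produces nothing.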